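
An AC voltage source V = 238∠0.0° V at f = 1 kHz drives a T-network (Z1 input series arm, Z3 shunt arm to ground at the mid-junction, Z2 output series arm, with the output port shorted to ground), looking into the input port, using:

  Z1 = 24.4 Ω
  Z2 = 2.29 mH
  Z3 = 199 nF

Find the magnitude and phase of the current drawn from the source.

Step 1 — Angular frequency: ω = 2π·f = 2π·1000 = 6283 rad/s.
Step 2 — Component impedances:
  Z1: Z = R = 24.4 Ω
  Z2: Z = jωL = j·6283·0.00229 = 0 + j14.39 Ω
  Z3: Z = 1/(jωC) = -j/(ω·C) = 0 - j799.8 Ω
Step 3 — With the output port shorted to ground, the output series arm Z2 runs from the junction to ground; the shunt arm Z3 also runs from the junction to ground. They appear in parallel: Z3 || Z2 = 0 + j14.65 Ω.
Step 4 — Series with input arm Z1: Z_in = Z1 + (Z3 || Z2) = 24.4 + j14.65 Ω = 28.46∠31.0° Ω.
Step 5 — Source phasor: V = 238∠0.0° V = 238 V.
Step 6 — Ohm's law: I = V / Z_total = (238) / (24.4 + j14.65) = 7.169 - j4.305 A.
Step 7 — Convert to polar: |I| = 8.362 A, ∠I = -31.0°.

I = 8.362∠-31.0° A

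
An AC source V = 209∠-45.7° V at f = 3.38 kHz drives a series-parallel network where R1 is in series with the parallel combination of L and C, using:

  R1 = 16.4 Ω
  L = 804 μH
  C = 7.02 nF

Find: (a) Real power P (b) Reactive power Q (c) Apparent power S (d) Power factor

Step 1 — Angular frequency: ω = 2π·f = 2π·3380 = 2.124e+04 rad/s.
Step 2 — Component impedances:
  R1: Z = R = 16.4 Ω
  L: Z = jωL = j·2.124e+04·0.000804 = 0 + j17.07 Ω
  C: Z = 1/(jωC) = -j/(ω·C) = 0 - j6708 Ω
Step 3 — Parallel branch: L || C = 1/(1/L + 1/C) = 0 + j17.12 Ω.
Step 4 — Series with R1: Z_total = R1 + (L || C) = 16.4 + j17.12 Ω = 23.71∠46.2° Ω.
Step 5 — Source phasor: V = 209∠-45.7° V = 146 - j149.6 V.
Step 6 — Current: I = V / Z = -0.2965 - j8.811 A = 8.816∠-91.9° A.
Step 7 — Complex power: S = V·I* = 1275 + j1331 VA.
Step 8 — Real power: P = Re(S) = 1275 W.
Step 9 — Reactive power: Q = Im(S) = 1331 VAR.
Step 10 — Apparent power: |S| = 1843 VA.
Step 11 — Power factor: PF = P/|S| = 0.6918 (lagging).

(a) P = 1275 W  (b) Q = 1331 VAR  (c) S = 1843 VA  (d) PF = 0.6918 (lagging)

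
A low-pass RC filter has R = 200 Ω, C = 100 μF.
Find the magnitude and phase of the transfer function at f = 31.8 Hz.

Step 1 — Angular frequency: ω = 2π·31.8 = 199.8 rad/s.
Step 2 — Transfer function: H(jω) = 1/(1 + jωRC).
Step 3 — Denominator: 1 + jωRC = 1 + j·199.8·200·0.0001 = 1 + j3.996.
Step 4 — H = 0.05893 - j0.2355.
Step 5 — Magnitude: |H| = 0.2428 (-12.3 dB); phase: φ = -76.0°.

|H| = 0.2428 (-12.3 dB), φ = -76.0°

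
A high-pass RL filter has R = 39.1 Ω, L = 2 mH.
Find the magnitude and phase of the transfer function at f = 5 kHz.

Step 1 — Angular frequency: ω = 2π·5000 = 3.142e+04 rad/s.
Step 2 — Transfer function: H(jω) = jωL/(R + jωL).
Step 3 — Numerator jωL = j·62.83; denominator R + jωL = 39.1 + j62.83.
Step 4 — H = 0.7208 + j0.4486.
Step 5 — Magnitude: |H| = 0.849 (-1.4 dB); phase: φ = 31.9°.

|H| = 0.849 (-1.4 dB), φ = 31.9°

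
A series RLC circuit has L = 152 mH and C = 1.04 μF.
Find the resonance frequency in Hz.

Step 1 — Resonance condition Im(Z)=0 gives ω₀ = 1/√(LC).
Step 2 — ω₀ = 1/√(0.152·1.04e-06) = 2515 rad/s.
Step 3 — f₀ = ω₀/(2π) = 400.3 Hz.

f₀ = 400.3 Hz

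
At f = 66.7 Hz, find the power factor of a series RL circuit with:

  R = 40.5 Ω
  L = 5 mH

Step 1 — Angular frequency: ω = 2π·f = 2π·66.7 = 419.1 rad/s.
Step 2 — Component impedances:
  R: Z = R = 40.5 Ω
  L: Z = jωL = j·419.1·0.005 = 0 + j2.095 Ω
Step 3 — Series combination: Z_total = R + L = 40.5 + j2.095 Ω = 40.55∠3.0° Ω.
Step 4 — Power factor: PF = cos(φ) = Re(Z)/|Z| = 40.5/40.554 = 0.9987.
Step 5 — Type: Im(Z) = 2.095 ⇒ lagging (phase φ = 3.0°).

PF = 0.9987 (lagging, φ = 3.0°)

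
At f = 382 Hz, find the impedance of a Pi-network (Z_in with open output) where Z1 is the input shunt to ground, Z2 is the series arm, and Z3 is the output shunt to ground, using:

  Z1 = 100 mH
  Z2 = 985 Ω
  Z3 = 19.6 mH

Step 1 — Angular frequency: ω = 2π·f = 2π·382 = 2400 rad/s.
Step 2 — Component impedances:
  Z1: Z = jωL = j·2400·0.1 = 0 + j240 Ω
  Z2: Z = R = 985 Ω
  Z3: Z = jωL = j·2400·0.0196 = 0 + j47.04 Ω
Step 3 — With open output, the series arm Z2 and the output shunt Z3 appear in series to ground: Z2 + Z3 = 985 + j47.04 Ω.
Step 4 — Parallel with input shunt Z1: Z_in = Z1 || (Z2 + Z3) = 53.91 + j224.3 Ω = 230.7∠76.5° Ω.

Z = 53.91 + j224.3 Ω = 230.7∠76.5° Ω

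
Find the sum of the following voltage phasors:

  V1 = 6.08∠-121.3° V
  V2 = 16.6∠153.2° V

Step 1 — Convert each phasor to rectangular form:
  V1 = 6.08·(cos(-121.3°) + j·sin(-121.3°)) = -3.159 - j5.195 V
  V2 = 16.6·(cos(153.2°) + j·sin(153.2°)) = -14.82 + j7.485 V
Step 2 — Sum components: V_total = -17.98 + j2.289 V.
Step 3 — Convert to polar: |V_total| = 18.12 V, ∠V_total = 172.7°.

V_total = 18.12∠172.7° V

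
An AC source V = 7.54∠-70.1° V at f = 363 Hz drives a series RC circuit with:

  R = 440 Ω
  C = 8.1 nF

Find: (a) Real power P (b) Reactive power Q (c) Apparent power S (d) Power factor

Step 1 — Angular frequency: ω = 2π·f = 2π·363 = 2281 rad/s.
Step 2 — Component impedances:
  R: Z = R = 440 Ω
  C: Z = 1/(jωC) = -j/(ω·C) = 0 - j5.413e+04 Ω
Step 3 — Series combination: Z_total = R + C = 440 - j5.413e+04 Ω = 5.413e+04∠-89.5° Ω.
Step 4 — Source phasor: V = 7.54∠-70.1° V = 2.566 - j7.09 V.
Step 5 — Current: I = V / Z = 0.0001314 + j4.635e-05 A = 0.0001393∠19.4° A.
Step 6 — Complex power: S = V·I* = 8.537e-06 - j0.00105 VA.
Step 7 — Real power: P = Re(S) = 8.537e-06 W.
Step 8 — Reactive power: Q = Im(S) = -0.00105 VAR.
Step 9 — Apparent power: |S| = 0.00105 VA.
Step 10 — Power factor: PF = P/|S| = 0.008128 (leading).

(a) P = 8.537e-06 W  (b) Q = -0.00105 VAR  (c) S = 0.00105 VA  (d) PF = 0.008128 (leading)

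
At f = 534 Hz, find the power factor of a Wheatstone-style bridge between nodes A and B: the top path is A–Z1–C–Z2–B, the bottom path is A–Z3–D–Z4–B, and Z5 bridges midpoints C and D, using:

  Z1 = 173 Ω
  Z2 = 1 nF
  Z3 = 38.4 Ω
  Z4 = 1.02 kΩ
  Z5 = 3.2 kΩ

Step 1 — Angular frequency: ω = 2π·f = 2π·534 = 3355 rad/s.
Step 2 — Component impedances:
  Z1: Z = R = 173 Ω
  Z2: Z = 1/(jωC) = -j/(ω·C) = 0 - j2.98e+05 Ω
  Z3: Z = R = 38.4 Ω
  Z4: Z = R = 1020 Ω
  Z5: Z = R = 3200 Ω
Step 3 — Bridge requires nodal analysis (the Z5 bridge couples midpoints C and D, so the two paths cannot be reduced to a simple series/parallel combination). Setting node B to ground and injecting 1 A at node A, the 3-node admittance system at A, C, D solves to V_A = Z_AB = 1058 - j3.742 Ω = 1058∠-0.2° Ω.
Step 4 — Power factor: PF = cos(φ) = Re(Z)/|Z| = 1058/1058 = 1.
Step 5 — Type: Im(Z) = -3.742 ⇒ leading (phase φ = -0.2°).

PF = 1 (leading, φ = -0.2°)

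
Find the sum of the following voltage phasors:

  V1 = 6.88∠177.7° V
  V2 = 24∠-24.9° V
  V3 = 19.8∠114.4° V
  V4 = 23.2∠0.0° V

Step 1 — Convert each phasor to rectangular form:
  V1 = 6.88·(cos(177.7°) + j·sin(177.7°)) = -6.874 + j0.2761 V
  V2 = 24·(cos(-24.9°) + j·sin(-24.9°)) = 21.77 - j10.1 V
  V3 = 19.8·(cos(114.4°) + j·sin(114.4°)) = -8.179 + j18.03 V
  V4 = 23.2·(cos(0.0°) + j·sin(0.0°)) = 23.2 V
Step 2 — Sum components: V_total = 29.92 + j8.203 V.
Step 3 — Convert to polar: |V_total| = 31.02 V, ∠V_total = 15.3°.

V_total = 31.02∠15.3° V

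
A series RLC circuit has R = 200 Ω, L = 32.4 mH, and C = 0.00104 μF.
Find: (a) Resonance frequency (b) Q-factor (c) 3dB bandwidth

Step 1 — Resonance condition Im(Z)=0 gives ω₀ = 1/√(LC).
Step 2 — ω₀ = 1/√(0.0324·1.04e-09) = 1.723e+05 rad/s.
Step 3 — f₀ = ω₀/(2π) = 2.742e+04 Hz.
Step 4 — Series Q: Q = ω₀L/R = 1.723e+05·0.0324/200 = 27.91.
Step 5 — 3dB bandwidth: Δω = ω₀/Q = 6173 rad/s; BW = Δω/(2π) = 982.4 Hz.

(a) f₀ = 2.742e+04 Hz  (b) Q = 27.91  (c) BW = 982.4 Hz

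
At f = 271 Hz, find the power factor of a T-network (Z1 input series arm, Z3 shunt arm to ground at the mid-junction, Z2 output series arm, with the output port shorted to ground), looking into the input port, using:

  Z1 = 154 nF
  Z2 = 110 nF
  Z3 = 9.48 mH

Step 1 — Angular frequency: ω = 2π·f = 2π·271 = 1703 rad/s.
Step 2 — Component impedances:
  Z1: Z = 1/(jωC) = -j/(ω·C) = 0 - j3814 Ω
  Z2: Z = 1/(jωC) = -j/(ω·C) = 0 - j5339 Ω
  Z3: Z = jωL = j·1703·0.00948 = 0 + j16.14 Ω
Step 3 — With the output port shorted to ground, the output series arm Z2 runs from the junction to ground; the shunt arm Z3 also runs from the junction to ground. They appear in parallel: Z3 || Z2 = 0 + j16.19 Ω.
Step 4 — Series with input arm Z1: Z_in = Z1 + (Z3 || Z2) = 0 - j3797 Ω = 3797∠-90.0° Ω.
Step 5 — Power factor: PF = cos(φ) = Re(Z)/|Z| = 0/3797 = 0.
Step 6 — Type: Im(Z) = -3797 ⇒ leading (phase φ = -90.0°).

PF = 0 (leading, φ = -90.0°)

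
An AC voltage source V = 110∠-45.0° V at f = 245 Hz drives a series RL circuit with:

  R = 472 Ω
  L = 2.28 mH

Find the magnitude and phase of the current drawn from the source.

Step 1 — Angular frequency: ω = 2π·f = 2π·245 = 1539 rad/s.
Step 2 — Component impedances:
  R: Z = R = 472 Ω
  L: Z = jωL = j·1539·0.00228 = 0 + j3.51 Ω
Step 3 — Series combination: Z_total = R + L = 472 + j3.51 Ω = 472∠0.4° Ω.
Step 4 — Source phasor: V = 110∠-45.0° V = 77.78 - j77.78 V.
Step 5 — Ohm's law: I = V / Z_total = (77.78 - j77.78) / (472 + j3.51) = 0.1636 - j0.166 A.
Step 6 — Convert to polar: |I| = 0.233 A, ∠I = -45.4°.

I = 0.233∠-45.4° A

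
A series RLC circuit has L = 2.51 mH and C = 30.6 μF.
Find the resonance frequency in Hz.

Step 1 — Resonance condition Im(Z)=0 gives ω₀ = 1/√(LC).
Step 2 — ω₀ = 1/√(0.00251·3.06e-05) = 3608 rad/s.
Step 3 — f₀ = ω₀/(2π) = 574.3 Hz.

f₀ = 574.3 Hz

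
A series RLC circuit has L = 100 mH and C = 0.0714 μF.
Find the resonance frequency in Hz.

Step 1 — Resonance condition Im(Z)=0 gives ω₀ = 1/√(LC).
Step 2 — ω₀ = 1/√(0.1·7.14e-08) = 1.183e+04 rad/s.
Step 3 — f₀ = ω₀/(2π) = 1884 Hz.

f₀ = 1884 Hz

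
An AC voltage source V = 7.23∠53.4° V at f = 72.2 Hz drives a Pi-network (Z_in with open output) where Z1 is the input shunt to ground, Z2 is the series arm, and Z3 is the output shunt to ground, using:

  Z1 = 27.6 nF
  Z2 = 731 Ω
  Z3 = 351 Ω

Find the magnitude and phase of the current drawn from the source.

Step 1 — Angular frequency: ω = 2π·f = 2π·72.2 = 453.6 rad/s.
Step 2 — Component impedances:
  Z1: Z = 1/(jωC) = -j/(ω·C) = 0 - j7.987e+04 Ω
  Z2: Z = R = 731 Ω
  Z3: Z = R = 351 Ω
Step 3 — With open output, the series arm Z2 and the output shunt Z3 appear in series to ground: Z2 + Z3 = 1082 Ω.
Step 4 — Parallel with input shunt Z1: Z_in = Z1 || (Z2 + Z3) = 1082 - j14.66 Ω = 1082∠-0.8° Ω.
Step 5 — Source phasor: V = 7.23∠53.4° V = 4.311 + j5.804 V.
Step 6 — Ohm's law: I = V / Z_total = (4.311 + j5.804) / (1082 - j14.66) = 0.003911 + j0.005418 A.
Step 7 — Convert to polar: |I| = 0.006683 A, ∠I = 54.2°.

I = 0.006683∠54.2° A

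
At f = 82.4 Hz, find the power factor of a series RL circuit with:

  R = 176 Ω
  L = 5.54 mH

Step 1 — Angular frequency: ω = 2π·f = 2π·82.4 = 517.7 rad/s.
Step 2 — Component impedances:
  R: Z = R = 176 Ω
  L: Z = jωL = j·517.7·0.00554 = 0 + j2.868 Ω
Step 3 — Series combination: Z_total = R + L = 176 + j2.868 Ω = 176∠0.9° Ω.
Step 4 — Power factor: PF = cos(φ) = Re(Z)/|Z| = 176/176.02 = 0.9999.
Step 5 — Type: Im(Z) = 2.868 ⇒ lagging (phase φ = 0.9°).

PF = 0.9999 (lagging, φ = 0.9°)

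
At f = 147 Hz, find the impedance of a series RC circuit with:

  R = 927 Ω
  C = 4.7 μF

Step 1 — Angular frequency: ω = 2π·f = 2π·147 = 923.6 rad/s.
Step 2 — Component impedances:
  R: Z = R = 927 Ω
  C: Z = 1/(jωC) = -j/(ω·C) = 0 - j230.4 Ω
Step 3 — Series combination: Z_total = R + C = 927 - j230.4 Ω = 955.2∠-14.0° Ω.

Z = 927 - j230.4 Ω = 955.2∠-14.0° Ω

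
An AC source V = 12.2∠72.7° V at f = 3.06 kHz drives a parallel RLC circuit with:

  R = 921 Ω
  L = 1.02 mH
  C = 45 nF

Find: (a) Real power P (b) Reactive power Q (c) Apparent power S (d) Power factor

Step 1 — Angular frequency: ω = 2π·f = 2π·3060 = 1.923e+04 rad/s.
Step 2 — Component impedances:
  R: Z = R = 921 Ω
  L: Z = jωL = j·1.923e+04·0.00102 = 0 + j19.61 Ω
  C: Z = 1/(jωC) = -j/(ω·C) = 0 - j1156 Ω
Step 3 — Parallel combination: 1/Z_total = 1/R + 1/L + 1/C; Z_total = 0.4319 + j19.94 Ω = 19.94∠88.8° Ω.
Step 4 — Source phasor: V = 12.2∠72.7° V = 3.628 + j11.65 V.
Step 5 — Current: I = V / Z = 0.5878 - j0.1692 A = 0.6117∠-16.1° A.
Step 6 — Complex power: S = V·I* = 0.1616 + j7.461 VA.
Step 7 — Real power: P = Re(S) = 0.1616 W.
Step 8 — Reactive power: Q = Im(S) = 7.461 VAR.
Step 9 — Apparent power: |S| = 7.463 VA.
Step 10 — Power factor: PF = P/|S| = 0.02166 (lagging).

(a) P = 0.1616 W  (b) Q = 7.461 VAR  (c) S = 7.463 VA  (d) PF = 0.02166 (lagging)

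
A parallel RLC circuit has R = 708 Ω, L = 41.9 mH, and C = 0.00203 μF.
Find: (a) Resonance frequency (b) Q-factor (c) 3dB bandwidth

Step 1 — Resonance: ω₀ = 1/√(LC) = 1/√(0.0419·2.03e-09) = 1.084e+05 rad/s.
Step 2 — f₀ = ω₀/(2π) = 1.726e+04 Hz.
Step 3 — Parallel Q: Q = R/(ω₀L) = 708/(1.084e+05·0.0419) = 0.1558.
Step 4 — Bandwidth: Δω = ω₀/Q = 6.958e+05 rad/s; BW = Δω/(2π) = 1.107e+05 Hz.

(a) f₀ = 1.726e+04 Hz  (b) Q = 0.1558  (c) BW = 1.107e+05 Hz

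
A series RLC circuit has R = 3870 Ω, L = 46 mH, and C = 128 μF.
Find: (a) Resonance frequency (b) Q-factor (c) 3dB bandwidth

Step 1 — Resonance: ω₀ = 1/√(LC) = 1/√(0.046·0.000128) = 412.1 rad/s.
Step 2 — f₀ = ω₀/(2π) = 65.59 Hz.
Step 3 — Series Q: Q = ω₀L/R = 412.1·0.046/3870 = 0.004898.
Step 4 — Bandwidth: Δω = ω₀/Q = 8.413e+04 rad/s; BW = Δω/(2π) = 1.339e+04 Hz.

(a) f₀ = 65.59 Hz  (b) Q = 0.004898  (c) BW = 1.339e+04 Hz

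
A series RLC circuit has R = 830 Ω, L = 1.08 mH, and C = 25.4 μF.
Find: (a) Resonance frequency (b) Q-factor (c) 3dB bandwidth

Step 1 — Resonance condition Im(Z)=0 gives ω₀ = 1/√(LC).
Step 2 — ω₀ = 1/√(0.00108·2.54e-05) = 6038 rad/s.
Step 3 — f₀ = ω₀/(2π) = 960.9 Hz.
Step 4 — Series Q: Q = ω₀L/R = 6038·0.00108/830 = 0.007856.
Step 5 — 3dB bandwidth: Δω = ω₀/Q = 7.685e+05 rad/s; BW = Δω/(2π) = 1.223e+05 Hz.

(a) f₀ = 960.9 Hz  (b) Q = 0.007856  (c) BW = 1.223e+05 Hz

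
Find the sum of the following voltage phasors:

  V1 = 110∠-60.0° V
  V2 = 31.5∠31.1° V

Step 1 — Convert each phasor to rectangular form:
  V1 = 110·(cos(-60.0°) + j·sin(-60.0°)) = 55 - j95.26 V
  V2 = 31.5·(cos(31.1°) + j·sin(31.1°)) = 26.97 + j16.27 V
Step 2 — Sum components: V_total = 81.97 - j78.99 V.
Step 3 — Convert to polar: |V_total| = 113.8 V, ∠V_total = -43.9°.

V_total = 113.8∠-43.9° V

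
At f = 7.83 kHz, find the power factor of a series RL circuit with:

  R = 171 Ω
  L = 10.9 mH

Step 1 — Angular frequency: ω = 2π·f = 2π·7830 = 4.92e+04 rad/s.
Step 2 — Component impedances:
  R: Z = R = 171 Ω
  L: Z = jωL = j·4.92e+04·0.0109 = 0 + j536.3 Ω
Step 3 — Series combination: Z_total = R + L = 171 + j536.3 Ω = 562.9∠72.3° Ω.
Step 4 — Power factor: PF = cos(φ) = Re(Z)/|Z| = 171/562.9 = 0.3038.
Step 5 — Type: Im(Z) = 536.3 ⇒ lagging (phase φ = 72.3°).

PF = 0.3038 (lagging, φ = 72.3°)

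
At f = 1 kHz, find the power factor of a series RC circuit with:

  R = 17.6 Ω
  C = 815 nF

Step 1 — Angular frequency: ω = 2π·f = 2π·1000 = 6283 rad/s.
Step 2 — Component impedances:
  R: Z = R = 17.6 Ω
  C: Z = 1/(jωC) = -j/(ω·C) = 0 - j195.3 Ω
Step 3 — Series combination: Z_total = R + C = 17.6 - j195.3 Ω = 196.1∠-84.9° Ω.
Step 4 — Power factor: PF = cos(φ) = Re(Z)/|Z| = 17.6/196.07 = 0.08976.
Step 5 — Type: Im(Z) = -195.3 ⇒ leading (phase φ = -84.9°).

PF = 0.08976 (leading, φ = -84.9°)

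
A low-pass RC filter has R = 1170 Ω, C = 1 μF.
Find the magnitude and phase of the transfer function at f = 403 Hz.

Step 1 — Angular frequency: ω = 2π·403 = 2532 rad/s.
Step 2 — Transfer function: H(jω) = 1/(1 + jωRC).
Step 3 — Denominator: 1 + jωRC = 1 + j·2532·1170·1e-06 = 1 + j2.963.
Step 4 — H = 0.1023 - j0.303.
Step 5 — Magnitude: |H| = 0.3198 (-9.9 dB); phase: φ = -71.3°.

|H| = 0.3198 (-9.9 dB), φ = -71.3°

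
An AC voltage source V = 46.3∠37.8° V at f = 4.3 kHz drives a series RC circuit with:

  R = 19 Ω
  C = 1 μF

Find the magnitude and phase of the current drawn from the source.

Step 1 — Angular frequency: ω = 2π·f = 2π·4300 = 2.702e+04 rad/s.
Step 2 — Component impedances:
  R: Z = R = 19 Ω
  C: Z = 1/(jωC) = -j/(ω·C) = 0 - j37.01 Ω
Step 3 — Series combination: Z_total = R + C = 19 - j37.01 Ω = 41.6∠-62.8° Ω.
Step 4 — Source phasor: V = 46.3∠37.8° V = 36.58 + j28.38 V.
Step 5 — Ohm's law: I = V / Z_total = (36.58 + j28.38) / (19 - j37.01) = -0.2052 + j1.094 A.
Step 6 — Convert to polar: |I| = 1.113 A, ∠I = 100.6°.

I = 1.113∠100.6° A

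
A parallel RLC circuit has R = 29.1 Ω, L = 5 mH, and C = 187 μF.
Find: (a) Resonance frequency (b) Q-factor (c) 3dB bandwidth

Step 1 — Resonance: ω₀ = 1/√(LC) = 1/√(0.005·0.000187) = 1034 rad/s.
Step 2 — f₀ = ω₀/(2π) = 164.6 Hz.
Step 3 — Parallel Q: Q = R/(ω₀L) = 29.1/(1034·0.005) = 5.628.
Step 4 — Bandwidth: Δω = ω₀/Q = 183.8 rad/s; BW = Δω/(2π) = 29.25 Hz.

(a) f₀ = 164.6 Hz  (b) Q = 5.628  (c) BW = 29.25 Hz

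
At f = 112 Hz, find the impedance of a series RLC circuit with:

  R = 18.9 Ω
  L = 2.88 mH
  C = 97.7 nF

Step 1 — Angular frequency: ω = 2π·f = 2π·112 = 703.7 rad/s.
Step 2 — Component impedances:
  R: Z = R = 18.9 Ω
  L: Z = jωL = j·703.7·0.00288 = 0 + j2.027 Ω
  C: Z = 1/(jωC) = -j/(ω·C) = 0 - j1.454e+04 Ω
Step 3 — Series combination: Z_total = R + L + C = 18.9 - j1.454e+04 Ω = 1.454e+04∠-89.9° Ω.

Z = 18.9 - j1.454e+04 Ω = 1.454e+04∠-89.9° Ω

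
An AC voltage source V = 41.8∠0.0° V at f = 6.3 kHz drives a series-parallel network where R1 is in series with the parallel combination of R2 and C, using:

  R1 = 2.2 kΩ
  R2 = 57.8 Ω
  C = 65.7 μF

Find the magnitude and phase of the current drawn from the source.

Step 1 — Angular frequency: ω = 2π·f = 2π·6300 = 3.958e+04 rad/s.
Step 2 — Component impedances:
  R1: Z = R = 2200 Ω
  R2: Z = R = 57.8 Ω
  C: Z = 1/(jωC) = -j/(ω·C) = 0 - j0.3845 Ω
Step 3 — Parallel branch: R2 || C = 1/(1/R2 + 1/C) = 0.002558 - j0.3845 Ω.
Step 4 — Series with R1: Z_total = R1 + (R2 || C) = 2200 - j0.3845 Ω = 2200∠-0.0° Ω.
Step 5 — Source phasor: V = 41.8∠0.0° V = 41.8 V.
Step 6 — Ohm's law: I = V / Z_total = (41.8) / (2200 - j0.3845) = 0.019 + j3.321e-06 A.
Step 7 — Convert to polar: |I| = 0.019 A, ∠I = 0.0°.

I = 0.019∠0.0° A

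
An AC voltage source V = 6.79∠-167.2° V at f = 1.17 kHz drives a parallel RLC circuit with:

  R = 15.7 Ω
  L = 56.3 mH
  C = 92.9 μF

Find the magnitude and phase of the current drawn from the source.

Step 1 — Angular frequency: ω = 2π·f = 2π·1170 = 7351 rad/s.
Step 2 — Component impedances:
  R: Z = R = 15.7 Ω
  L: Z = jωL = j·7351·0.0563 = 0 + j413.9 Ω
  C: Z = 1/(jωC) = -j/(ω·C) = 0 - j1.464 Ω
Step 3 — Parallel combination: 1/Z_total = 1/R + 1/L + 1/C; Z_total = 0.1363 - j1.457 Ω = 1.463∠-84.7° Ω.
Step 4 — Source phasor: V = 6.79∠-167.2° V = -6.621 - j1.504 V.
Step 5 — Ohm's law: I = V / Z_total = (-6.621 - j1.504) / (0.1363 - j1.457) = 0.602 - j4.602 A.
Step 6 — Convert to polar: |I| = 4.641 A, ∠I = -82.5°.

I = 4.641∠-82.5° A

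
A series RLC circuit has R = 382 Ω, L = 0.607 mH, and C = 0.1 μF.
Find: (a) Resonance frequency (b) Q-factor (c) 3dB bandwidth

Step 1 — Resonance: ω₀ = 1/√(LC) = 1/√(0.000607·1e-07) = 1.284e+05 rad/s.
Step 2 — f₀ = ω₀/(2π) = 2.043e+04 Hz.
Step 3 — Series Q: Q = ω₀L/R = 1.284e+05·0.000607/382 = 0.204.
Step 4 — Bandwidth: Δω = ω₀/Q = 6.293e+05 rad/s; BW = Δω/(2π) = 1.002e+05 Hz.

(a) f₀ = 2.043e+04 Hz  (b) Q = 0.204  (c) BW = 1.002e+05 Hz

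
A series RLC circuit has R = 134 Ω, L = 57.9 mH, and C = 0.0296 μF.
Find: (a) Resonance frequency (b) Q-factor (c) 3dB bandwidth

Step 1 — Resonance: ω₀ = 1/√(LC) = 1/√(0.0579·2.96e-08) = 2.416e+04 rad/s.
Step 2 — f₀ = ω₀/(2π) = 3844 Hz.
Step 3 — Series Q: Q = ω₀L/R = 2.416e+04·0.0579/134 = 10.44.
Step 4 — Bandwidth: Δω = ω₀/Q = 2314 rad/s; BW = Δω/(2π) = 368.3 Hz.

(a) f₀ = 3844 Hz  (b) Q = 10.44  (c) BW = 368.3 Hz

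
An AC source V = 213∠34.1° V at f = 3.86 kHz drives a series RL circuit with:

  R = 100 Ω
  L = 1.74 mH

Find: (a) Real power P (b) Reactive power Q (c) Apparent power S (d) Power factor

Step 1 — Angular frequency: ω = 2π·f = 2π·3860 = 2.425e+04 rad/s.
Step 2 — Component impedances:
  R: Z = R = 100 Ω
  L: Z = jωL = j·2.425e+04·0.00174 = 0 + j42.2 Ω
Step 3 — Series combination: Z_total = R + L = 100 + j42.2 Ω = 108.5∠22.9° Ω.
Step 4 — Source phasor: V = 213∠34.1° V = 176.4 + j119.4 V.
Step 5 — Current: I = V / Z = 1.925 + j0.3818 A = 1.962∠11.2° A.
Step 6 — Complex power: S = V·I* = 385.1 + j162.5 VA.
Step 7 — Real power: P = Re(S) = 385.1 W.
Step 8 — Reactive power: Q = Im(S) = 162.5 VAR.
Step 9 — Apparent power: |S| = 418 VA.
Step 10 — Power factor: PF = P/|S| = 0.9213 (lagging).

(a) P = 385.1 W  (b) Q = 162.5 VAR  (c) S = 418 VA  (d) PF = 0.9213 (lagging)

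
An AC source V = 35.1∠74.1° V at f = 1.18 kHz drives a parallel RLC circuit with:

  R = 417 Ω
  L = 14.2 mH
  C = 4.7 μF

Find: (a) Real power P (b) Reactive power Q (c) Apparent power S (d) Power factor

Step 1 — Angular frequency: ω = 2π·f = 2π·1180 = 7414 rad/s.
Step 2 — Component impedances:
  R: Z = R = 417 Ω
  L: Z = jωL = j·7414·0.0142 = 0 + j105.3 Ω
  C: Z = 1/(jωC) = -j/(ω·C) = 0 - j28.7 Ω
Step 3 — Parallel combination: 1/Z_total = 1/R + 1/L + 1/C; Z_total = 3.699 - j39.1 Ω = 39.28∠-84.6° Ω.
Step 4 — Source phasor: V = 35.1∠74.1° V = 9.616 + j33.76 V.
Step 5 — Current: I = V / Z = -0.8326 + j0.3247 A = 0.8937∠158.7° A.
Step 6 — Complex power: S = V·I* = 2.954 - j31.23 VA.
Step 7 — Real power: P = Re(S) = 2.954 W.
Step 8 — Reactive power: Q = Im(S) = -31.23 VAR.
Step 9 — Apparent power: |S| = 31.37 VA.
Step 10 — Power factor: PF = P/|S| = 0.09419 (leading).

(a) P = 2.954 W  (b) Q = -31.23 VAR  (c) S = 31.37 VA  (d) PF = 0.09419 (leading)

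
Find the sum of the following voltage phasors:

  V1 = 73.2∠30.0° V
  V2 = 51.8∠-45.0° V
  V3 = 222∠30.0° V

Step 1 — Convert each phasor to rectangular form:
  V1 = 73.2·(cos(30.0°) + j·sin(30.0°)) = 63.39 + j36.6 V
  V2 = 51.8·(cos(-45.0°) + j·sin(-45.0°)) = 36.63 - j36.63 V
  V3 = 222·(cos(30.0°) + j·sin(30.0°)) = 192.3 + j111 V
Step 2 — Sum components: V_total = 292.3 + j111 V.
Step 3 — Convert to polar: |V_total| = 312.6 V, ∠V_total = 20.8°.

V_total = 312.6∠20.8° V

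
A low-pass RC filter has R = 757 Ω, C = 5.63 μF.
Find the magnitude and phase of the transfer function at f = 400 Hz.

Step 1 — Angular frequency: ω = 2π·400 = 2513 rad/s.
Step 2 — Transfer function: H(jω) = 1/(1 + jωRC).
Step 3 — Denominator: 1 + jωRC = 1 + j·2513·757·5.63e-06 = 1 + j10.71.
Step 4 — H = 0.008641 - j0.09255.
Step 5 — Magnitude: |H| = 0.09295 (-20.6 dB); phase: φ = -84.7°.

|H| = 0.09295 (-20.6 dB), φ = -84.7°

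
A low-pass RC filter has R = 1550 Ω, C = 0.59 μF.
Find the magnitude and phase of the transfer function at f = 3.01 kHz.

Step 1 — Angular frequency: ω = 2π·3010 = 1.891e+04 rad/s.
Step 2 — Transfer function: H(jω) = 1/(1 + jωRC).
Step 3 — Denominator: 1 + jωRC = 1 + j·1.891e+04·1550·5.9e-07 = 1 + j17.3.
Step 4 — H = 0.003332 - j0.05763.
Step 5 — Magnitude: |H| = 0.05772 (-24.8 dB); phase: φ = -86.7°.

|H| = 0.05772 (-24.8 dB), φ = -86.7°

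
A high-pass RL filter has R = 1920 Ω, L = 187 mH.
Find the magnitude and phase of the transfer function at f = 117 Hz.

Step 1 — Angular frequency: ω = 2π·117 = 735.1 rad/s.
Step 2 — Transfer function: H(jω) = jωL/(R + jωL).
Step 3 — Numerator jωL = j·137.5; denominator R + jωL = 1920 + j137.5.
Step 4 — H = 0.0051 + j0.07123.
Step 5 — Magnitude: |H| = 0.07142 (-22.9 dB); phase: φ = 85.9°.

|H| = 0.07142 (-22.9 dB), φ = 85.9°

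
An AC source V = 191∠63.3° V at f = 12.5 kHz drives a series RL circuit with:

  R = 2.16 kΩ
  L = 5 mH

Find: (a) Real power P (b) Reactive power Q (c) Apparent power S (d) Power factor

Step 1 — Angular frequency: ω = 2π·f = 2π·1.25e+04 = 7.854e+04 rad/s.
Step 2 — Component impedances:
  R: Z = R = 2160 Ω
  L: Z = jωL = j·7.854e+04·0.005 = 0 + j392.7 Ω
Step 3 — Series combination: Z_total = R + L = 2160 + j392.7 Ω = 2195∠10.3° Ω.
Step 4 — Source phasor: V = 191∠63.3° V = 85.82 + j170.6 V.
Step 5 — Current: I = V / Z = 0.05236 + j0.06948 A = 0.087∠53.0° A.
Step 6 — Complex power: S = V·I* = 16.35 + j2.972 VA.
Step 7 — Real power: P = Re(S) = 16.35 W.
Step 8 — Reactive power: Q = Im(S) = 2.972 VAR.
Step 9 — Apparent power: |S| = 16.62 VA.
Step 10 — Power factor: PF = P/|S| = 0.9839 (lagging).

(a) P = 16.35 W  (b) Q = 2.972 VAR  (c) S = 16.62 VA  (d) PF = 0.9839 (lagging)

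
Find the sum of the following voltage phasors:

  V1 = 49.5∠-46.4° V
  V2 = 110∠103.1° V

Step 1 — Convert each phasor to rectangular form:
  V1 = 49.5·(cos(-46.4°) + j·sin(-46.4°)) = 34.14 - j35.85 V
  V2 = 110·(cos(103.1°) + j·sin(103.1°)) = -24.93 + j107.1 V
Step 2 — Sum components: V_total = 9.205 + j71.29 V.
Step 3 — Convert to polar: |V_total| = 71.88 V, ∠V_total = 82.6°.

V_total = 71.88∠82.6° V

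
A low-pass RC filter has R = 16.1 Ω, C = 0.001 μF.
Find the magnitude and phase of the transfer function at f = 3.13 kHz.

Step 1 — Angular frequency: ω = 2π·3130 = 1.967e+04 rad/s.
Step 2 — Transfer function: H(jω) = 1/(1 + jωRC).
Step 3 — Denominator: 1 + jωRC = 1 + j·1.967e+04·16.1·1e-09 = 1 + j0.0003166.
Step 4 — H = 1 - j0.0003166.
Step 5 — Magnitude: |H| = 1 (-0.0 dB); phase: φ = -0.0°.

|H| = 1 (-0.0 dB), φ = -0.0°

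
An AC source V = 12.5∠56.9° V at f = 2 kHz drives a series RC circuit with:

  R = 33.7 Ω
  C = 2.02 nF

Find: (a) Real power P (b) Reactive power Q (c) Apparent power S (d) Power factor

Step 1 — Angular frequency: ω = 2π·f = 2π·2000 = 1.257e+04 rad/s.
Step 2 — Component impedances:
  R: Z = R = 33.7 Ω
  C: Z = 1/(jωC) = -j/(ω·C) = 0 - j3.939e+04 Ω
Step 3 — Series combination: Z_total = R + C = 33.7 - j3.939e+04 Ω = 3.939e+04∠-90.0° Ω.
Step 4 — Source phasor: V = 12.5∠56.9° V = 6.826 + j10.47 V.
Step 5 — Current: I = V / Z = -0.0002657 + j0.0001735 A = 0.0003173∠146.9° A.
Step 6 — Complex power: S = V·I* = 3.393e-06 - j0.003966 VA.
Step 7 — Real power: P = Re(S) = 3.393e-06 W.
Step 8 — Reactive power: Q = Im(S) = -0.003966 VAR.
Step 9 — Apparent power: |S| = 0.003966 VA.
Step 10 — Power factor: PF = P/|S| = 0.0008554 (leading).

(a) P = 3.393e-06 W  (b) Q = -0.003966 VAR  (c) S = 0.003966 VA  (d) PF = 0.0008554 (leading)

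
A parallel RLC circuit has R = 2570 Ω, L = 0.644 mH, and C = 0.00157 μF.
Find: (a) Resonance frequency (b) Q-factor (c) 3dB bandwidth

Step 1 — Resonance: ω₀ = 1/√(LC) = 1/√(0.000644·1.57e-09) = 9.945e+05 rad/s.
Step 2 — f₀ = ω₀/(2π) = 1.583e+05 Hz.
Step 3 — Parallel Q: Q = R/(ω₀L) = 2570/(9.945e+05·0.000644) = 4.013.
Step 4 — Bandwidth: Δω = ω₀/Q = 2.478e+05 rad/s; BW = Δω/(2π) = 3.944e+04 Hz.

(a) f₀ = 1.583e+05 Hz  (b) Q = 4.013  (c) BW = 3.944e+04 Hz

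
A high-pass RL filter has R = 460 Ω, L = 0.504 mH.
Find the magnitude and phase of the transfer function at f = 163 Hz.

Step 1 — Angular frequency: ω = 2π·163 = 1024 rad/s.
Step 2 — Transfer function: H(jω) = jωL/(R + jωL).
Step 3 — Numerator jωL = j·0.5162; denominator R + jωL = 460 + j0.5162.
Step 4 — H = 1.259e-06 + j0.001122.
Step 5 — Magnitude: |H| = 0.001122 (-59.0 dB); phase: φ = 89.9°.

|H| = 0.001122 (-59.0 dB), φ = 89.9°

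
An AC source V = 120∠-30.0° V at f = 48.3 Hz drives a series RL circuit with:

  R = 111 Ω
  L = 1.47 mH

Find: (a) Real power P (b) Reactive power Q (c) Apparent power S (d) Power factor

Step 1 — Angular frequency: ω = 2π·f = 2π·48.3 = 303.5 rad/s.
Step 2 — Component impedances:
  R: Z = R = 111 Ω
  L: Z = jωL = j·303.5·0.00147 = 0 + j0.4461 Ω
Step 3 — Series combination: Z_total = R + L = 111 + j0.4461 Ω = 111∠0.2° Ω.
Step 4 — Source phasor: V = 120∠-30.0° V = 103.9 - j60 V.
Step 5 — Current: I = V / Z = 0.9341 - j0.5443 A = 1.081∠-30.2° A.
Step 6 — Complex power: S = V·I* = 129.7 + j0.5214 VA.
Step 7 — Real power: P = Re(S) = 129.7 W.
Step 8 — Reactive power: Q = Im(S) = 0.5214 VAR.
Step 9 — Apparent power: |S| = 129.7 VA.
Step 10 — Power factor: PF = P/|S| = 1 (lagging).

(a) P = 129.7 W  (b) Q = 0.5214 VAR  (c) S = 129.7 VA  (d) PF = 1 (lagging)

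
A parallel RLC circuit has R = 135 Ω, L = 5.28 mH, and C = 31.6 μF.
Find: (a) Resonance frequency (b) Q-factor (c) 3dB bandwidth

Step 1 — Resonance: ω₀ = 1/√(LC) = 1/√(0.00528·3.16e-05) = 2448 rad/s.
Step 2 — f₀ = ω₀/(2π) = 389.6 Hz.
Step 3 — Parallel Q: Q = R/(ω₀L) = 135/(2448·0.00528) = 10.44.
Step 4 — Bandwidth: Δω = ω₀/Q = 234.4 rad/s; BW = Δω/(2π) = 37.31 Hz.

(a) f₀ = 389.6 Hz  (b) Q = 10.44  (c) BW = 37.31 Hz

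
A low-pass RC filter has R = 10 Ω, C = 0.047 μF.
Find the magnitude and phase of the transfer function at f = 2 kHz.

Step 1 — Angular frequency: ω = 2π·2000 = 1.257e+04 rad/s.
Step 2 — Transfer function: H(jω) = 1/(1 + jωRC).
Step 3 — Denominator: 1 + jωRC = 1 + j·1.257e+04·10·4.7e-08 = 1 + j0.005906.
Step 4 — H = 1 - j0.005906.
Step 5 — Magnitude: |H| = 1 (-0.0 dB); phase: φ = -0.3°.

|H| = 1 (-0.0 dB), φ = -0.3°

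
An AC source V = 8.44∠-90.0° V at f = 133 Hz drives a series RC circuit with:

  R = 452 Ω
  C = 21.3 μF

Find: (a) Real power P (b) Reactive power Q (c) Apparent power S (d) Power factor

Step 1 — Angular frequency: ω = 2π·f = 2π·133 = 835.7 rad/s.
Step 2 — Component impedances:
  R: Z = R = 452 Ω
  C: Z = 1/(jωC) = -j/(ω·C) = 0 - j56.18 Ω
Step 3 — Series combination: Z_total = R + C = 452 - j56.18 Ω = 455.5∠-7.1° Ω.
Step 4 — Source phasor: V = 8.44∠-90.0° V = 0 - j8.44 V.
Step 5 — Current: I = V / Z = 0.002286 - j0.01839 A = 0.01853∠-82.9° A.
Step 6 — Complex power: S = V·I* = 0.1552 - j0.01929 VA.
Step 7 — Real power: P = Re(S) = 0.1552 W.
Step 8 — Reactive power: Q = Im(S) = -0.01929 VAR.
Step 9 — Apparent power: |S| = 0.1564 VA.
Step 10 — Power factor: PF = P/|S| = 0.9924 (leading).

(a) P = 0.1552 W  (b) Q = -0.01929 VAR  (c) S = 0.1564 VA  (d) PF = 0.9924 (leading)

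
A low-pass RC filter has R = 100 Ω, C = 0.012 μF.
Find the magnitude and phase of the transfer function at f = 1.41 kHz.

Step 1 — Angular frequency: ω = 2π·1410 = 8859 rad/s.
Step 2 — Transfer function: H(jω) = 1/(1 + jωRC).
Step 3 — Denominator: 1 + jωRC = 1 + j·8859·100·1.2e-08 = 1 + j0.01063.
Step 4 — H = 0.9999 - j0.01063.
Step 5 — Magnitude: |H| = 0.9999 (-0.0 dB); phase: φ = -0.6°.

|H| = 0.9999 (-0.0 dB), φ = -0.6°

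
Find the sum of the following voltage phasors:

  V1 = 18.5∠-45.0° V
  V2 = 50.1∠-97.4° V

Step 1 — Convert each phasor to rectangular form:
  V1 = 18.5·(cos(-45.0°) + j·sin(-45.0°)) = 13.08 - j13.08 V
  V2 = 50.1·(cos(-97.4°) + j·sin(-97.4°)) = -6.453 - j49.68 V
Step 2 — Sum components: V_total = 6.629 - j62.76 V.
Step 3 — Convert to polar: |V_total| = 63.11 V, ∠V_total = -84.0°.

V_total = 63.11∠-84.0° V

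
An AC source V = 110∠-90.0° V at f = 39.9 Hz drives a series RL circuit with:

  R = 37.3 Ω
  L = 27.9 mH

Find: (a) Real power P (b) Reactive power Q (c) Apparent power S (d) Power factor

Step 1 — Angular frequency: ω = 2π·f = 2π·39.9 = 250.7 rad/s.
Step 2 — Component impedances:
  R: Z = R = 37.3 Ω
  L: Z = jωL = j·250.7·0.0279 = 0 + j6.995 Ω
Step 3 — Series combination: Z_total = R + L = 37.3 + j6.995 Ω = 37.95∠10.6° Ω.
Step 4 — Source phasor: V = 110∠-90.0° V = 0 - j110 V.
Step 5 — Current: I = V / Z = -0.5342 - j2.849 A = 2.899∠-100.6° A.
Step 6 — Complex power: S = V·I* = 313.4 + j58.76 VA.
Step 7 — Real power: P = Re(S) = 313.4 W.
Step 8 — Reactive power: Q = Im(S) = 58.76 VAR.
Step 9 — Apparent power: |S| = 318.8 VA.
Step 10 — Power factor: PF = P/|S| = 0.9829 (lagging).

(a) P = 313.4 W  (b) Q = 58.76 VAR  (c) S = 318.8 VA  (d) PF = 0.9829 (lagging)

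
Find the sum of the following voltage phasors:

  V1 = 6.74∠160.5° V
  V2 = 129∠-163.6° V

Step 1 — Convert each phasor to rectangular form:
  V1 = 6.74·(cos(160.5°) + j·sin(160.5°)) = -6.353 + j2.25 V
  V2 = 129·(cos(-163.6°) + j·sin(-163.6°)) = -123.8 - j36.42 V
Step 2 — Sum components: V_total = -130.1 - j34.17 V.
Step 3 — Convert to polar: |V_total| = 134.5 V, ∠V_total = -165.3°.

V_total = 134.5∠-165.3° V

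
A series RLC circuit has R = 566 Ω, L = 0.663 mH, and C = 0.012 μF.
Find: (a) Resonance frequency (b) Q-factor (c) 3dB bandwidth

Step 1 — Resonance: ω₀ = 1/√(LC) = 1/√(0.000663·1.2e-08) = 3.545e+05 rad/s.
Step 2 — f₀ = ω₀/(2π) = 5.643e+04 Hz.
Step 3 — Series Q: Q = ω₀L/R = 3.545e+05·0.000663/566 = 0.4153.
Step 4 — Bandwidth: Δω = ω₀/Q = 8.537e+05 rad/s; BW = Δω/(2π) = 1.359e+05 Hz.

(a) f₀ = 5.643e+04 Hz  (b) Q = 0.4153  (c) BW = 1.359e+05 Hz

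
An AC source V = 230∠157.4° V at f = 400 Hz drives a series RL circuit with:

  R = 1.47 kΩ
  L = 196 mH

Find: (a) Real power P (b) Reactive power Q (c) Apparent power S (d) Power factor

Step 1 — Angular frequency: ω = 2π·f = 2π·400 = 2513 rad/s.
Step 2 — Component impedances:
  R: Z = R = 1470 Ω
  L: Z = jωL = j·2513·0.196 = 0 + j492.6 Ω
Step 3 — Series combination: Z_total = R + L = 1470 + j492.6 Ω = 1550∠18.5° Ω.
Step 4 — Source phasor: V = 230∠157.4° V = -212.3 + j88.39 V.
Step 5 — Current: I = V / Z = -0.1117 + j0.09758 A = 0.1484∠138.9° A.
Step 6 — Complex power: S = V·I* = 32.35 + j10.84 VA.
Step 7 — Real power: P = Re(S) = 32.35 W.
Step 8 — Reactive power: Q = Im(S) = 10.84 VAR.
Step 9 — Apparent power: |S| = 34.12 VA.
Step 10 — Power factor: PF = P/|S| = 0.9482 (lagging).

(a) P = 32.35 W  (b) Q = 10.84 VAR  (c) S = 34.12 VA  (d) PF = 0.9482 (lagging)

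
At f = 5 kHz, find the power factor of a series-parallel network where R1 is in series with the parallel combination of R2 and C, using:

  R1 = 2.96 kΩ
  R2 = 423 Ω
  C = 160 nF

Step 1 — Angular frequency: ω = 2π·f = 2π·5000 = 3.142e+04 rad/s.
Step 2 — Component impedances:
  R1: Z = R = 2960 Ω
  R2: Z = R = 423 Ω
  C: Z = 1/(jωC) = -j/(ω·C) = 0 - j198.9 Ω
Step 3 — Parallel branch: R2 || C = 1/(1/R2 + 1/C) = 76.62 - j162.9 Ω.
Step 4 — Series with R1: Z_total = R1 + (R2 || C) = 3037 - j162.9 Ω = 3041∠-3.1° Ω.
Step 5 — Power factor: PF = cos(φ) = Re(Z)/|Z| = 3036.6/3041 = 0.9986.
Step 6 — Type: Im(Z) = -162.9 ⇒ leading (phase φ = -3.1°).

PF = 0.9986 (leading, φ = -3.1°)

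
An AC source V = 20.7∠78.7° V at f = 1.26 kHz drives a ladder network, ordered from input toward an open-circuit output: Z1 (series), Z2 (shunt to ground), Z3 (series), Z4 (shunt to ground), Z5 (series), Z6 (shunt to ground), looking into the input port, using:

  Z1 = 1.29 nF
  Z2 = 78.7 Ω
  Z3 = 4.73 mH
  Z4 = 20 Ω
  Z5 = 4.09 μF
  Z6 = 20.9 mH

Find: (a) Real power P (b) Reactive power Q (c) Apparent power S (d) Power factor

Step 1 — Angular frequency: ω = 2π·f = 2π·1260 = 7917 rad/s.
Step 2 — Component impedances:
  Z1: Z = 1/(jωC) = -j/(ω·C) = 0 - j9.792e+04 Ω
  Z2: Z = R = 78.7 Ω
  Z3: Z = jωL = j·7917·0.00473 = 0 + j37.45 Ω
  Z4: Z = R = 20 Ω
  Z5: Z = 1/(jωC) = -j/(ω·C) = 0 - j30.88 Ω
  Z6: Z = jωL = j·7917·0.0209 = 0 + j165.5 Ω
Step 3 — Ladder network (open output): work backward from the far end, alternating series and parallel combinations. Z_in = 24.77 - j9.79e+04 Ω = 9.79e+04∠-90.0° Ω.
Step 4 — Source phasor: V = 20.7∠78.7° V = 4.056 + j20.3 V.
Step 5 — Current: I = V / Z = -0.0002073 + j4.149e-05 A = 0.0002115∠168.7° A.
Step 6 — Complex power: S = V·I* = 1.107e-06 - j0.004377 VA.
Step 7 — Real power: P = Re(S) = 1.107e-06 W.
Step 8 — Reactive power: Q = Im(S) = -0.004377 VAR.
Step 9 — Apparent power: |S| = 0.004377 VA.
Step 10 — Power factor: PF = P/|S| = 0.000253 (leading).

(a) P = 1.107e-06 W  (b) Q = -0.004377 VAR  (c) S = 0.004377 VA  (d) PF = 0.000253 (leading)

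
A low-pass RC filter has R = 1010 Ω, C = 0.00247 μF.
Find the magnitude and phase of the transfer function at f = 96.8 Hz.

Step 1 — Angular frequency: ω = 2π·96.8 = 608.2 rad/s.
Step 2 — Transfer function: H(jω) = 1/(1 + jωRC).
Step 3 — Denominator: 1 + jωRC = 1 + j·608.2·1010·2.47e-09 = 1 + j0.001517.
Step 4 — H = 1 - j0.001517.
Step 5 — Magnitude: |H| = 1 (-0.0 dB); phase: φ = -0.1°.

|H| = 1 (-0.0 dB), φ = -0.1°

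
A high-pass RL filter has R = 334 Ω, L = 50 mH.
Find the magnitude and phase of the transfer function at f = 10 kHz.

Step 1 — Angular frequency: ω = 2π·1e+04 = 6.283e+04 rad/s.
Step 2 — Transfer function: H(jω) = jωL/(R + jωL).
Step 3 — Numerator jωL = j·3142; denominator R + jωL = 334 + j3142.
Step 4 — H = 0.9888 + j0.1051.
Step 5 — Magnitude: |H| = 0.9944 (-0.0 dB); phase: φ = 6.1°.

|H| = 0.9944 (-0.0 dB), φ = 6.1°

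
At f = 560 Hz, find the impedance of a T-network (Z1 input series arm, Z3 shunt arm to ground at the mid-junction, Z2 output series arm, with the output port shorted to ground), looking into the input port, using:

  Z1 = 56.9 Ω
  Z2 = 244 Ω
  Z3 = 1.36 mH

Step 1 — Angular frequency: ω = 2π·f = 2π·560 = 3519 rad/s.
Step 2 — Component impedances:
  Z1: Z = R = 56.9 Ω
  Z2: Z = R = 244 Ω
  Z3: Z = jωL = j·3519·0.00136 = 0 + j4.785 Ω
Step 3 — With the output port shorted to ground, the output series arm Z2 runs from the junction to ground; the shunt arm Z3 also runs from the junction to ground. They appear in parallel: Z3 || Z2 = 0.09381 + j4.783 Ω.
Step 4 — Series with input arm Z1: Z_in = Z1 + (Z3 || Z2) = 56.99 + j4.783 Ω = 57.19∠4.8° Ω.

Z = 56.99 + j4.783 Ω = 57.19∠4.8° Ω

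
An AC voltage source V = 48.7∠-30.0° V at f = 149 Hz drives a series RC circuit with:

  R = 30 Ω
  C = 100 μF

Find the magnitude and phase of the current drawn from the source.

Step 1 — Angular frequency: ω = 2π·f = 2π·149 = 936.2 rad/s.
Step 2 — Component impedances:
  R: Z = R = 30 Ω
  C: Z = 1/(jωC) = -j/(ω·C) = 0 - j10.68 Ω
Step 3 — Series combination: Z_total = R + C = 30 - j10.68 Ω = 31.84∠-19.6° Ω.
Step 4 — Source phasor: V = 48.7∠-30.0° V = 42.18 - j24.35 V.
Step 5 — Ohm's law: I = V / Z_total = (42.18 - j24.35) / (30 - j10.68) = 1.504 - j0.2761 A.
Step 6 — Convert to polar: |I| = 1.529 A, ∠I = -10.4°.

I = 1.529∠-10.4° A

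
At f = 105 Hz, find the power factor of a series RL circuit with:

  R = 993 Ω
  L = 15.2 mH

Step 1 — Angular frequency: ω = 2π·f = 2π·105 = 659.7 rad/s.
Step 2 — Component impedances:
  R: Z = R = 993 Ω
  L: Z = jωL = j·659.7·0.0152 = 0 + j10.03 Ω
Step 3 — Series combination: Z_total = R + L = 993 + j10.03 Ω = 993.1∠0.6° Ω.
Step 4 — Power factor: PF = cos(φ) = Re(Z)/|Z| = 993/993.1 = 0.9999.
Step 5 — Type: Im(Z) = 10.03 ⇒ lagging (phase φ = 0.6°).

PF = 0.9999 (lagging, φ = 0.6°)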